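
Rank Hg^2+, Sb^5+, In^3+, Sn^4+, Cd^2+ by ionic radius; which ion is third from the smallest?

In^3+

Work out protons and electrons: Sb^5+ has 46 e⁻ (Z=51), Sn^4+ has 46 e⁻ (Z=50), In^3+ has 46 e⁻ (Z=49), Cd^2+ has 46 e⁻ (Z=48), Hg^2+ has 78 e⁻ (Z=80). Sb^5+ < Sn^4+ (both 46 e⁻, Z=51>50); Sn^4+ < In^3+ (isoelectronic, higher Z=50 is smaller); In^3+ < Cd^2+ (both 46 e⁻, Z=49>48); Cd^2+ < Hg^2+ (same group, 1 shell fewer).
So the order is Sb^5+ < Sn^4+ < In^3+ < Cd^2+ < Hg^2+; the 3rd-smallest ion is In^3+.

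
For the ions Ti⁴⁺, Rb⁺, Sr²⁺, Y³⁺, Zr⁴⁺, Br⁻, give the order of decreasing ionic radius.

Br⁻ > Rb⁺ > Sr²⁺ > Y³⁺ > Zr⁴⁺ > Ti⁴⁺

Ti⁴⁺ (Z=22, 18 e⁻), Zr⁴⁺ (Z=40, 36 e⁻), Y³⁺ (Z=39, 36 e⁻), Sr²⁺ (Z=38, 36 e⁻), Rb⁺ (Z=37, 36 e⁻), Br⁻ (Z=35, 36 e⁻). Ti⁴⁺ < Zr⁴⁺ (same group, period 4 vs 5); Zr⁴⁺ < Y³⁺ (both 36 e⁻, Z=40>39); Y³⁺ < Sr²⁺ (isoelectronic, higher Z=39 is smaller); Sr²⁺ < Rb⁺ (both 36 e⁻, Z=38>37); Rb⁺ < Br⁻ (both 36 e⁻, Z=37>35).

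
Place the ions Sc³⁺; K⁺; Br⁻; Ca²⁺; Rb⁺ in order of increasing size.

First list Z and electron count for each: Sc³⁺ has 18 e⁻ (Z=21), Ca²⁺ has 18 e⁻ (Z=20), K⁺ has 18 e⁻ (Z=19), Rb⁺ has 36 e⁻ (Z=37), Br⁻ has 36 e⁻ (Z=35). Sc³⁺ < Ca²⁺ (isoelectronic, higher Z=21 is smaller); Ca²⁺ < K⁺ (isoelectronic, higher Z=20 is smaller); K⁺ < Rb⁺ (same group, 1 shell fewer); Rb⁺ < Br⁻ (isoelectronic, higher Z=37 is smaller).

Sc³⁺ < Ca²⁺ < K⁺ < Rb⁺ < Br⁻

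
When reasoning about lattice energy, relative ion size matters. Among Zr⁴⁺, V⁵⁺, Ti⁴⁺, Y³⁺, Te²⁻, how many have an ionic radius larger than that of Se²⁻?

1

V⁵⁺: 18 e⁻, Z=23, Ti⁴⁺: 18 e⁻, Z=22, Zr⁴⁺: 36 e⁻, Z=40, Y³⁺: 36 e⁻, Z=39, Se²⁻: 36 e⁻, Z=34, Te²⁻: 54 e⁻, Z=52. V⁵⁺ < Ti⁴⁺ (isoelectronic, higher Z=23 is smaller); Ti⁴⁺ < Zr⁴⁺ (same group, 1 shell fewer); Zr⁴⁺ < Y³⁺ (both 36 e⁻, Z=40>39); Y³⁺ < Se²⁻ (both 36 e⁻, Z=39>34); Se²⁻ < Te²⁻ (same group, 1 shell fewer).
Overall: V⁵⁺ < Ti⁴⁺ < Zr⁴⁺ < Y³⁺ < Se²⁻ < Te²⁻. Se²⁻ has 4 below it and 1 above. So 1 is larger.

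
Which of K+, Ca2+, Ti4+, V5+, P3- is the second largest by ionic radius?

Isoelectronic series (18 e⁻ each). Size is set by nuclear charge: more protons means a smaller ion. V5+ (Z=23), Ti4+ (Z=22), Ca2+ (Z=20), K+ (Z=19), P3- (Z=15).
Ordering: V5+ < Ti4+ < Ca2+ < K+ < P3-. The second largest is K+.

K+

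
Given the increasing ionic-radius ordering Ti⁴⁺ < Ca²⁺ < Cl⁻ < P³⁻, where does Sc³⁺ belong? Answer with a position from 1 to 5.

These species are isoelectronic with 18 electrons. The only difference is the number of protons: Ti⁴⁺ (Z=22), Sc³⁺ (Z=21), Ca²⁺ (Z=20), Cl⁻ (Z=17), P³⁻ (Z=15). The strongest nuclear pull (Ti⁴⁺) gives the smallest ion.
With Sc³⁺ included the full order is Ti⁴⁺ < Sc³⁺ < Ca²⁺ < Cl⁻ < P³⁻, so it takes position 2.

2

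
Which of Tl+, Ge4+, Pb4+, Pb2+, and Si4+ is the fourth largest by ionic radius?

Ge4+

First list Z and electron count for each: Si4+ has 10 e⁻ (Z=14), Ge4+ has 28 e⁻ (Z=32), Pb4+ has 78 e⁻ (Z=82), Pb2+ has 80 e⁻ (Z=82), Tl+ has 80 e⁻ (Z=81). Si4+ < Ge4+ (same group, 1 shell fewer); Ge4+ < Pb4+ (same group, period 4 vs 6); Pb4+ < Pb2+ (higher charge on the same element); Pb2+ < Tl+ (both 80 e⁻, Z=82>81).
Full ascending order: Si4+ < Ge4+ < Pb4+ < Pb2+ < Tl+. Counting from the largest, position 4 is Ge4+.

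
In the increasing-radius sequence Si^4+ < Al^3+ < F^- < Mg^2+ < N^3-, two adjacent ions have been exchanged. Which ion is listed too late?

Mg^2+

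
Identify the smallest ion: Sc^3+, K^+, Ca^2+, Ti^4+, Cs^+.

Ti^4+

Ti^4+: 18 e⁻, Z=22, Sc^3+: 18 e⁻, Z=21, Ca^2+: 18 e⁻, Z=20, K^+: 18 e⁻, Z=19, Cs^+: 54 e⁻, Z=55. Ti^4+ < Sc^3+ (isoelectronic, higher Z=22 is smaller); Sc^3+ < Ca^2+ (isoelectronic, higher Z=21 is smaller); Ca^2+ < K^+ (both 18 e⁻, Z=20>19); K^+ < Cs^+ (same group, period 4 vs 6).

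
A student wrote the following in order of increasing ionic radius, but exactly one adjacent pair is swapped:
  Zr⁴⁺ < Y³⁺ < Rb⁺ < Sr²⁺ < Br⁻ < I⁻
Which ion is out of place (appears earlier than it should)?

Rb⁺

The pair Rb⁺, Sr²⁺ is the wrong way round — both have 36 electrons but Z(Sr)=38 > Z(Rb)=37, so Sr²⁺ should be the smaller of the two. All other adjacent pairs agree with periodic trends, so Rb⁺ is the misplaced ion.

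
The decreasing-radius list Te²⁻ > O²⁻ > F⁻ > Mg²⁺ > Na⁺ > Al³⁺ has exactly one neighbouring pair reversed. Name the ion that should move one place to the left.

Na⁺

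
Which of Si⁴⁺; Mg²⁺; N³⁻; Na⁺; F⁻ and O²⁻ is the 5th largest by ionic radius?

Mg²⁺

These species are isoelectronic with 10 electrons. The only difference is the number of protons: Si⁴⁺ (Z=14), Mg²⁺ (Z=12), Na⁺ (Z=11), F⁻ (Z=9), O²⁻ (Z=8), N³⁻ (Z=7). The strongest nuclear pull (Si⁴⁺) gives the smallest ion.
Full ascending order: Si⁴⁺ < Mg²⁺ < Na⁺ < F⁻ < O²⁻ < N³⁻. Counting from the largest, position 5 is Mg²⁺.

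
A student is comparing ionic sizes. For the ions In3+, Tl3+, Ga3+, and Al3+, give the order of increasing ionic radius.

All are in the same group with charge +3. Radius grows down the group as n (the outermost shell) increases.

Al3+ < Ga3+ < In3+ < Tl3+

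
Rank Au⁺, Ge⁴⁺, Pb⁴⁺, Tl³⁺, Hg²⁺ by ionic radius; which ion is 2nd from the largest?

Electron counts and nuclear charges: Ge⁴⁺ has 28 e⁻ (Z=32), Pb⁴⁺ has 78 e⁻ (Z=82), Tl³⁺ has 78 e⁻ (Z=81), Hg²⁺ has 78 e⁻ (Z=80), Au⁺ has 78 e⁻ (Z=79). Ge⁴⁺ < Pb⁴⁺ (same group, period 4 vs 6); Pb⁴⁺ < Tl³⁺ (both 78 e⁻, Z=82>81); Tl³⁺ < Hg²⁺ (isoelectronic, higher Z=81 is smaller); Hg²⁺ < Au⁺ (both 78 e⁻, Z=80>79).
That gives Ge⁴⁺ < Pb⁴⁺ < Tl³⁺ < Hg²⁺ < Au⁺. From the largest end, number 2 is Hg²⁺.

Hg²⁺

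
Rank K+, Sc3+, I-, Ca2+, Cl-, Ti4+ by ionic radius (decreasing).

I- > Cl- > K+ > Ca2+ > Sc3+ > Ti4+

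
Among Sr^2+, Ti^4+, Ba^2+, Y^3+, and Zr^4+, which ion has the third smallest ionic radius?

Work out protons and electrons: Ti^4+: 18 e⁻, Z=22, Zr^4+: 36 e⁻, Z=40, Y^3+: 36 e⁻, Z=39, Sr^2+: 36 e⁻, Z=38, Ba^2+: 54 e⁻, Z=56. Ti^4+ < Zr^4+ (same group, period 4 vs 5); Zr^4+ < Y^3+ (both 36 e⁻, Z=40>39); Y^3+ < Sr^2+ (both 36 e⁻, Z=39>38); Sr^2+ < Ba^2+ (same group, 1 shell fewer).
Ordering: Ti^4+ < Zr^4+ < Y^3+ < Sr^2+ < Ba^2+. The third smallest is Y^3+.

Y^3+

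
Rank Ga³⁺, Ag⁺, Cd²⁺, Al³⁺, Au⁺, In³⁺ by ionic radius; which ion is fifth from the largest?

Ga³⁺

Electron counts and nuclear charges: Al³⁺ has 10 e⁻ (Z=13), Ga³⁺ has 28 e⁻ (Z=31), In³⁺ has 46 e⁻ (Z=49), Cd²⁺ has 46 e⁻ (Z=48), Ag⁺ has 46 e⁻ (Z=47), Au⁺ has 78 e⁻ (Z=79). Al³⁺ < Ga³⁺ (same group, 1 shell fewer); Ga³⁺ < In³⁺ (same group, 1 shell fewer); In³⁺ < Cd²⁺ (isoelectronic, higher Z=49 is smaller); Cd²⁺ < Ag⁺ (isoelectronic, higher Z=48 is smaller); Ag⁺ < Au⁺ (same group, 1 shell fewer).
Full ascending order: Al³⁺ < Ga³⁺ < In³⁺ < Cd²⁺ < Ag⁺ < Au⁺. Counting from the largest, position 5 is Ga³⁺.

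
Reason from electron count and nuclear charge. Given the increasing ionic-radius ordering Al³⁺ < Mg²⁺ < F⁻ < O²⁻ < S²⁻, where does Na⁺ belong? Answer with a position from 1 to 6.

Electron counts and nuclear charges: Al³⁺ (Z=13, 10 e⁻), Mg²⁺ (Z=12, 10 e⁻), Na⁺ (Z=11, 10 e⁻), F⁻ (Z=9, 10 e⁻), O²⁻ (Z=8, 10 e⁻), S²⁻ (Z=16, 18 e⁻). Al³⁺ < Mg²⁺ (isoelectronic, higher Z=13 is smaller); Mg²⁺ < Na⁺ (isoelectronic, higher Z=12 is smaller); Na⁺ < F⁻ (both 10 e⁻, Z=11>9); F⁻ < O²⁻ (isoelectronic, higher Z=9 is smaller); O²⁻ < S²⁻ (same group, 1 shell fewer).
The complete sequence is Al³⁺ < Mg²⁺ < Na⁺ < F⁻ < O²⁻ < S²⁻. Na⁺ sits at position 3.

3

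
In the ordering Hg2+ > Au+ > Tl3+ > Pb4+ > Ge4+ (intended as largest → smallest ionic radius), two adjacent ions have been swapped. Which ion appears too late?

Au+

Check each adjacent pair. Hg2+ and Au+ are reversed: they are isoelectronic (78 e⁻) and Hg has more protons than Au (80 vs 79), making Hg2+ smaller. No other neighbouring pair contradicts the periodic trends, so Au+ is the ion listed too late.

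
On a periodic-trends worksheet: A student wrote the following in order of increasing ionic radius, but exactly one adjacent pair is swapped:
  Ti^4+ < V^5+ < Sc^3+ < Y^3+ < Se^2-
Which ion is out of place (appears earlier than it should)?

The pair Ti^4+, V^5+ is the wrong way round — both have 18 electrons but Z(V)=23 > Z(Ti)=22, so V^5+ should be the smaller of the two. All other adjacent pairs agree with periodic trends, so Ti^4+ is the misplaced ion.

Ti^4+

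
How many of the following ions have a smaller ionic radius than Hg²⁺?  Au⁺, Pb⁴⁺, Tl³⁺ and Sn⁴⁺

Work out protons and electrons: Sn⁴⁺ (Z=50, 46 e⁻), Pb⁴⁺ (Z=82, 78 e⁻), Tl³⁺ (Z=81, 78 e⁻), Hg²⁺ (Z=80, 78 e⁻), Au⁺ (Z=79, 78 e⁻). Sn⁴⁺ < Pb⁴⁺ (same group, period 5 vs 6); Pb⁴⁺ < Tl³⁺ (isoelectronic, higher Z=82 is smaller); Tl³⁺ < Hg²⁺ (both 78 e⁻, Z=81>80); Hg²⁺ < Au⁺ (isoelectronic, higher Z=80 is smaller).
Relative to Hg²⁺, the ions that are smaller are Sn⁴⁺, Pb⁴⁺, Tl³⁺. That's 3.

3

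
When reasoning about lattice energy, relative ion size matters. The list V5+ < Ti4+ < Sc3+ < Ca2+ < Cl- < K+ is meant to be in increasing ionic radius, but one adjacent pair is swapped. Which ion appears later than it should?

K+

Compare adjacent ions: they are isoelectronic (18 e⁻) and K has more protons than Cl (19 vs 17), making K+ smaller — yet in this increasing list Cl- sits before K+. Nothing else is reversed, so K+ should move one place to the left.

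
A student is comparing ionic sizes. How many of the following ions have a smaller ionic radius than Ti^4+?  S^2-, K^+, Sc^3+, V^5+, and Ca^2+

These species are isoelectronic with 18 electrons. The only difference is the number of protons: V^5+ (Z=23), Ti^4+ (Z=22), Sc^3+ (Z=21), Ca^2+ (Z=20), K^+ (Z=19), S^2- (Z=16). The strongest nuclear pull (V^5+) gives the smallest ion.
Overall: V^5+ < Ti^4+ < Sc^3+ < Ca^2+ < K^+ < S^2-. Ti^4+ has 1 below it and 4 above. That's 1.

1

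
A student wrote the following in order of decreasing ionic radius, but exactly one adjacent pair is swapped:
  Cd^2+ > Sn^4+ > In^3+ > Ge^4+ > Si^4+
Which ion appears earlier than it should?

The pair Sn^4+, In^3+ is the wrong way round — they are isoelectronic (46 e⁻) and Sn has more protons than In (50 vs 49), making Sn^4+ smaller. All other adjacent pairs agree with periodic trends, so Sn^4+ is the misplaced ion.

Sn^4+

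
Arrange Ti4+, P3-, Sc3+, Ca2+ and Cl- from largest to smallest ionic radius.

All of these have 18 electrons (isoelectronic). With the same electron cloud, the ion with the most protons pulls it in tightest. Nuclear charges: Ti4+ (Z=22), Sc3+ (Z=21), Ca2+ (Z=20), Cl- (Z=17), P3- (Z=15). Highest Z is smallest.

P3- > Cl- > Ca2+ > Sc3+ > Ti4+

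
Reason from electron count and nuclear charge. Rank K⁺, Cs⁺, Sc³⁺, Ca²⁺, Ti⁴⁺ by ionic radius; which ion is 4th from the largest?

Sc³⁺

Electron counts and nuclear charges: Ti⁴⁺: 18 e⁻, Z=22, Sc³⁺: 18 e⁻, Z=21, Ca²⁺: 18 e⁻, Z=20, K⁺: 18 e⁻, Z=19, Cs⁺: 54 e⁻, Z=55. Ti⁴⁺ < Sc³⁺ (both 18 e⁻, Z=22>21); Sc³⁺ < Ca²⁺ (both 18 e⁻, Z=21>20); Ca²⁺ < K⁺ (both 18 e⁻, Z=20>19); K⁺ < Cs⁺ (same group, period 4 vs 6).
So the order is Ti⁴⁺ < Sc³⁺ < Ca²⁺ < K⁺ < Cs⁺; the 4th-largest ion is Sc³⁺.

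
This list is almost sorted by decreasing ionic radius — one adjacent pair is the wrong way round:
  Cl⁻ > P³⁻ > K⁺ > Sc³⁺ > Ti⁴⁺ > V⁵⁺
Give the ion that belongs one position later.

Cl⁻

Scanning neighbour by neighbour, only Cl⁻/P³⁻ violates a trend: Cl⁻ and P³⁻ share 18 electrons; the higher nuclear charge on Cl (Z=17) contracts it more, so Cl⁻ < P³⁻. That makes Cl⁻ the one sitting a position early relative to where it belongs.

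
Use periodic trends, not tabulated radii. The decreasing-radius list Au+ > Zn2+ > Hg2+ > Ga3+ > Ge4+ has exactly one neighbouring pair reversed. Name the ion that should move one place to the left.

Hg2+

The pair Zn2+, Hg2+ is the wrong way round — Zn2+ and Hg2+ are in one column with the same charge; the lighter period-4 ion has 2 fewer shells and is smaller. All other adjacent pairs agree with periodic trends, so Hg2+ is the misplaced ion.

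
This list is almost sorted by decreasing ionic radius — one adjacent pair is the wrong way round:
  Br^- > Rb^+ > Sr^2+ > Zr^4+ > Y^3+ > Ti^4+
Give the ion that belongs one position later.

The pair Zr^4+, Y^3+ is the wrong way round — Zr^4+ and Y^3+ share 36 electrons; the higher nuclear charge on Zr (Z=40) contracts it more, so Zr^4+ < Y^3+. All other adjacent pairs agree with periodic trends, so Zr^4+ is the misplaced ion.

Zr^4+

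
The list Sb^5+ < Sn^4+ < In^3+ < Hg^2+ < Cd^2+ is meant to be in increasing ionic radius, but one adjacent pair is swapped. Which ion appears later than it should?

The pair Hg^2+, Cd^2+ is the wrong way round — both in group 12 with the same charge; Cd^2+ (period 5) has the smaller radius. All other adjacent pairs agree with periodic trends, so Cd^2+ is the misplaced ion.

Cd^2+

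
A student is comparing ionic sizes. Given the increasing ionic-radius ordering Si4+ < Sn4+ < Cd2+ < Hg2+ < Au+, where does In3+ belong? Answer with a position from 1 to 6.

Electron counts and nuclear charges: Si4+: 10 e⁻, Z=14, Sn4+: 46 e⁻, Z=50, In3+: 46 e⁻, Z=49, Cd2+: 46 e⁻, Z=48, Hg2+: 78 e⁻, Z=80, Au+: 78 e⁻, Z=79. Si4+ < Sn4+ (same group, period 3 vs 5); Sn4+ < In3+ (isoelectronic, higher Z=50 is smaller); In3+ < Cd2+ (both 46 e⁻, Z=49>48); Cd2+ < Hg2+ (same group, period 5 vs 6); Hg2+ < Au+ (isoelectronic, higher Z=80 is smaller).
Putting In3+ in gives Si4+ < Sn4+ < In3+ < Cd2+ < Hg2+ < Au+; it lands at slot 3.

3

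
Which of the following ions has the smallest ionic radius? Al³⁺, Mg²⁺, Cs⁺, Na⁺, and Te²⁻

Al³⁺

First list Z and electron count for each: Al³⁺ has 10 e⁻ (Z=13), Mg²⁺ has 10 e⁻ (Z=12), Na⁺ has 10 e⁻ (Z=11), Cs⁺ has 54 e⁻ (Z=55), Te²⁻ has 54 e⁻ (Z=52). Al³⁺ < Mg²⁺ (isoelectronic, higher Z=13 is smaller); Mg²⁺ < Na⁺ (both 10 e⁻, Z=12>11); Na⁺ < Cs⁺ (same group, period 3 vs 6); Cs⁺ < Te²⁻ (isoelectronic, higher Z=55 is smaller).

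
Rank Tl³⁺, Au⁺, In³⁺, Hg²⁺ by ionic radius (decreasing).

First list Z and electron count for each: In³⁺ (Z=49, 46 e⁻), Tl³⁺ (Z=81, 78 e⁻), Hg²⁺ (Z=80, 78 e⁻), Au⁺ (Z=79, 78 e⁻). In³⁺ < Tl³⁺ (same group, 1 shell fewer); Tl³⁺ < Hg²⁺ (isoelectronic, higher Z=81 is smaller); Hg²⁺ < Au⁺ (isoelectronic, higher Z=80 is smaller).

Au⁺ > Hg²⁺ > Tl³⁺ > In³⁺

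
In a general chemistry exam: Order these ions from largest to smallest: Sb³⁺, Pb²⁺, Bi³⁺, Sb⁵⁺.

Work out protons and electrons: Sb⁵⁺ (Z=51, 46 e⁻), Sb³⁺ (Z=51, 48 e⁻), Bi³⁺ (Z=83, 80 e⁻), Pb²⁺ (Z=82, 80 e⁻). Sb⁵⁺ < Sb³⁺ (same element, +5 vs +3); Sb³⁺ < Bi³⁺ (same group, 1 shell fewer); Bi³⁺ < Pb²⁺ (both 80 e⁻, Z=83>82).

Pb²⁺ > Bi³⁺ > Sb³⁺ > Sb⁵⁺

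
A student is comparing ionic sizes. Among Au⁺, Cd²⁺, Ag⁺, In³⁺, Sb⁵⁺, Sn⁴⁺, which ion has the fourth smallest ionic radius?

Cd²⁺

Work out protons and electrons: Sb⁵⁺: 46 e⁻, Z=51, Sn⁴⁺: 46 e⁻, Z=50, In³⁺: 46 e⁻, Z=49, Cd²⁺: 46 e⁻, Z=48, Ag⁺: 46 e⁻, Z=47, Au⁺: 78 e⁻, Z=79. Sb⁵⁺ < Sn⁴⁺ (both 46 e⁻, Z=51>50); Sn⁴⁺ < In³⁺ (both 46 e⁻, Z=50>49); In³⁺ < Cd²⁺ (both 46 e⁻, Z=49>48); Cd²⁺ < Ag⁺ (isoelectronic, higher Z=48 is smaller); Ag⁺ < Au⁺ (same group, 1 shell fewer).
Ordering: Sb⁵⁺ < Sn⁴⁺ < In³⁺ < Cd²⁺ < Ag⁺ < Au⁺. The fourth smallest is Cd²⁺.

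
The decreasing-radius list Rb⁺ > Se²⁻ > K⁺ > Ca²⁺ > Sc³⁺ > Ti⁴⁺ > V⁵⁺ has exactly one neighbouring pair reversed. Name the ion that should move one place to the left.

Se²⁻

Compare adjacent ions: both have 36 electrons but Z(Rb)=37 > Z(Se)=34, so Rb⁺ should be the smaller of the two — yet in this decreasing list Rb⁺ sits before Se²⁻. Nothing else is reversed, so Se²⁻ should move one place to the left.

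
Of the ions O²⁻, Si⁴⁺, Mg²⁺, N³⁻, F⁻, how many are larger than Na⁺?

Isoelectronic series (10 e⁻ each). Size is set by nuclear charge: more protons means a smaller ion. Si⁴⁺ (Z=14), Mg²⁺ (Z=12), Na⁺ (Z=11), F⁻ (Z=9), O²⁻ (Z=8), N³⁻ (Z=7).
Overall: Si⁴⁺ < Mg²⁺ < Na⁺ < F⁻ < O²⁻ < N³⁻. Na⁺ has 2 below it and 3 above. That's 3.

3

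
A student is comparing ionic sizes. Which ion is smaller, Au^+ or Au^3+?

These are all Au ions. Removing more electrons (higher positive charge) pulls the remaining electrons in closer, so Au^3+ is smallest and Au^+ is largest.

Au^3+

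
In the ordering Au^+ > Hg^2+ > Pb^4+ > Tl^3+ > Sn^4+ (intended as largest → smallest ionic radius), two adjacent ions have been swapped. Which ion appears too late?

Tl^3+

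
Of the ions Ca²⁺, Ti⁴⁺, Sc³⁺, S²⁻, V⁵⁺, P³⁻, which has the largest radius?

Isoelectronic series (18 e⁻ each). Size is set by nuclear charge: more protons means a smaller ion. V⁵⁺ (Z=23), Ti⁴⁺ (Z=22), Sc³⁺ (Z=21), Ca²⁺ (Z=20), S²⁻ (Z=16), P³⁻ (Z=15).

P³⁻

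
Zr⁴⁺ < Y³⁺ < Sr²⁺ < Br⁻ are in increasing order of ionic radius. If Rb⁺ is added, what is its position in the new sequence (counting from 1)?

4

Each ion has 36 electrons. The ranking follows nuclear charge in reverse — greater Z gives a smaller radius. Zr⁴⁺ (Z=40), Y³⁺ (Z=39), Sr²⁺ (Z=38), Rb⁺ (Z=37), Br⁻ (Z=35).
With Rb⁺ included the full order is Zr⁴⁺ < Y³⁺ < Sr²⁺ < Rb⁺ < Br⁻, so it takes position 4.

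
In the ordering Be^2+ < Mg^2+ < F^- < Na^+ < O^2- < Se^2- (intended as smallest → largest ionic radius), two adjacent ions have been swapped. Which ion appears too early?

F^-

Scanning neighbour by neighbour, only F^-/Na^+ violates a trend: Na^+ and F^- share 10 electrons; the higher nuclear charge on Na (Z=11) contracts it more, so Na^+ < F^-. That makes F^- the one sitting a position early relative to where it belongs.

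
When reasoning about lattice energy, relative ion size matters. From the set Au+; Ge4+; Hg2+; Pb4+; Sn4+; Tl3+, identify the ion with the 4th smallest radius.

Tabulating Z and e⁻: Ge4+: 28 e⁻, Z=32, Sn4+: 46 e⁻, Z=50, Pb4+: 78 e⁻, Z=82, Tl3+: 78 e⁻, Z=81, Hg2+: 78 e⁻, Z=80, Au+: 78 e⁻, Z=79. Ge4+ < Sn4+ (same group, period 4 vs 5); Sn4+ < Pb4+ (same group, 1 shell fewer); Pb4+ < Tl3+ (both 78 e⁻, Z=82>81); Tl3+ < Hg2+ (isoelectronic, higher Z=81 is smaller); Hg2+ < Au+ (both 78 e⁻, Z=80>79).
Full ascending order: Ge4+ < Sn4+ < Pb4+ < Tl3+ < Hg2+ < Au+. Counting from the smallest, position 4 is Tl3+.

Tl3+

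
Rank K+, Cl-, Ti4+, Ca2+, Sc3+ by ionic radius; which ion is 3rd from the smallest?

Ca2+

All of these have 18 electrons (isoelectronic). With the same electron cloud, the ion with the most protons pulls it in tightest. Nuclear charges: Ti4+ (Z=22), Sc3+ (Z=21), Ca2+ (Z=20), K+ (Z=19), Cl- (Z=17). Highest Z is smallest.
Ordering: Ti4+ < Sc3+ < Ca2+ < K+ < Cl-. The 3rd smallest is Ca2+.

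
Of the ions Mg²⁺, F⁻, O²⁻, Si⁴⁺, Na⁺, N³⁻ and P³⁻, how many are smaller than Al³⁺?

Si⁴⁺: 10 e⁻, Z=14, Al³⁺: 10 e⁻, Z=13, Mg²⁺: 10 e⁻, Z=12, Na⁺: 10 e⁻, Z=11, F⁻: 10 e⁻, Z=9, O²⁻: 10 e⁻, Z=8, N³⁻: 10 e⁻, Z=7, P³⁻: 18 e⁻, Z=15. Si⁴⁺ < Al³⁺ (isoelectronic, higher Z=14 is smaller); Al³⁺ < Mg²⁺ (both 10 e⁻, Z=13>12); Mg²⁺ < Na⁺ (isoelectronic, higher Z=12 is smaller); Na⁺ < F⁻ (isoelectronic, higher Z=11 is smaller); F⁻ < O²⁻ (isoelectronic, higher Z=9 is smaller); O²⁻ < N³⁻ (both 10 e⁻, Z=8>7); N³⁻ < P³⁻ (same group, period 2 vs 3).
Overall: Si⁴⁺ < Al³⁺ < Mg²⁺ < Na⁺ < F⁻ < O²⁻ < N³⁻ < P³⁻. Al³⁺ has 1 below it and 6 above. Count: 1.

1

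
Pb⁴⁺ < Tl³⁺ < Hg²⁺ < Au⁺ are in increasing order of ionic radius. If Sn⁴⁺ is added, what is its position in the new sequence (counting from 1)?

1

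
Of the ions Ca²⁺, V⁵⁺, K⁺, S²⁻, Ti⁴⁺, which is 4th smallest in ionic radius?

K⁺

These species are isoelectronic with 18 electrons. The only difference is the number of protons: V⁵⁺ (Z=23), Ti⁴⁺ (Z=22), Ca²⁺ (Z=20), K⁺ (Z=19), S²⁻ (Z=16). The strongest nuclear pull (V⁵⁺) gives the smallest ion.
Ordering: V⁵⁺ < Ti⁴⁺ < Ca²⁺ < K⁺ < S²⁻. The 4th smallest is K⁺.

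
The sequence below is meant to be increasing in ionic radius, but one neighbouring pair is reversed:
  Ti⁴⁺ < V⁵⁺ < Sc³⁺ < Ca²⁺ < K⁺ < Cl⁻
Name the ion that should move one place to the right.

Ti⁴⁺

Compare adjacent ions: both have 18 electrons but Z(V)=23 > Z(Ti)=22, so V⁵⁺ should be the smaller of the two — yet in this increasing list Ti⁴⁺ sits before V⁵⁺. Nothing else is reversed, so Ti⁴⁺ should move one place to the right.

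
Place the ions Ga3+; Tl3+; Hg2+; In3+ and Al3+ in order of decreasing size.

Hg2+ > Tl3+ > In3+ > Ga3+ > Al3+

Work out protons and electrons: Al3+ has 10 e⁻ (Z=13), Ga3+ has 28 e⁻ (Z=31), In3+ has 46 e⁻ (Z=49), Tl3+ has 78 e⁻ (Z=81), Hg2+ has 78 e⁻ (Z=80). Al3+ < Ga3+ (same group, period 3 vs 4); Ga3+ < In3+ (same group, 1 shell fewer); In3+ < Tl3+ (same group, period 5 vs 6); Tl3+ < Hg2+ (isoelectronic, higher Z=81 is smaller).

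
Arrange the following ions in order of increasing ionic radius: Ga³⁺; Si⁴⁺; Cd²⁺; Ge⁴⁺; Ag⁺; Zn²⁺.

Si⁴⁺ < Ge⁴⁺ < Ga³⁺ < Zn²⁺ < Cd²⁺ < Ag⁺

First list Z and electron count for each: Si⁴⁺: 10 e⁻, Z=14, Ge⁴⁺: 28 e⁻, Z=32, Ga³⁺: 28 e⁻, Z=31, Zn²⁺: 28 e⁻, Z=30, Cd²⁺: 46 e⁻, Z=48, Ag⁺: 46 e⁻, Z=47. Si⁴⁺ < Ge⁴⁺ (same group, 1 shell fewer); Ge⁴⁺ < Ga³⁺ (isoelectronic, higher Z=32 is smaller); Ga³⁺ < Zn²⁺ (both 28 e⁻, Z=31>30); Zn²⁺ < Cd²⁺ (same group, period 4 vs 5); Cd²⁺ < Ag⁺ (isoelectronic, higher Z=48 is smaller).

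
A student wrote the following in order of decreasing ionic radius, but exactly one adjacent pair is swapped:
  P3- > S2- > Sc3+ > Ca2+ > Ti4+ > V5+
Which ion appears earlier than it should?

Sc3+

Check each adjacent pair. Sc3+ and Ca2+ are reversed: both have 18 electrons but Z(Sc)=21 > Z(Ca)=20, so Sc3+ should be the smaller of the two. No other neighbouring pair contradicts the periodic trends, so Sc3+ is the ion listed too early.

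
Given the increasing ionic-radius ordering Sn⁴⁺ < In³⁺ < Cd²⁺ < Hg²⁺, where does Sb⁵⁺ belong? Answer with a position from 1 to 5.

First list Z and electron count for each: Sb⁵⁺ (Z=51, 46 e⁻), Sn⁴⁺ (Z=50, 46 e⁻), In³⁺ (Z=49, 46 e⁻), Cd²⁺ (Z=48, 46 e⁻), Hg²⁺ (Z=80, 78 e⁻). Sb⁵⁺ < Sn⁴⁺ (isoelectronic, higher Z=51 is smaller); Sn⁴⁺ < In³⁺ (both 46 e⁻, Z=50>49); In³⁺ < Cd²⁺ (both 46 e⁻, Z=49>48); Cd²⁺ < Hg²⁺ (same group, period 5 vs 6).
With Sb⁵⁺ included the full order is Sb⁵⁺ < Sn⁴⁺ < In³⁺ < Cd²⁺ < Hg²⁺, so it takes position 1.

1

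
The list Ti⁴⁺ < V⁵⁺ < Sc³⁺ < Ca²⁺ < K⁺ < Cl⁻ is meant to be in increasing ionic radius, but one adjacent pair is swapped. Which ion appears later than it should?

V⁵⁺

Check each adjacent pair. Ti⁴⁺ and V⁵⁺ are reversed: both have 18 electrons but Z(V)=23 > Z(Ti)=22, so V⁵⁺ should be the smaller of the two. No other neighbouring pair contradicts the periodic trends, so V⁵⁺ is the ion listed too late.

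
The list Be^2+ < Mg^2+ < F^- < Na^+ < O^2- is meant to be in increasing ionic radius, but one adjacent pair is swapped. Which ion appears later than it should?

Na^+

Check each adjacent pair. F^- and Na^+ are reversed: Na^+ and F^- share 10 electrons; the higher nuclear charge on Na (Z=11) contracts it more, so Na^+ < F^-. No other neighbouring pair contradicts the periodic trends, so Na^+ is the ion listed too late.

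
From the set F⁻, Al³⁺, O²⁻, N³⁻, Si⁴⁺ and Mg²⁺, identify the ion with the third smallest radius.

Mg²⁺

Isoelectronic series (10 e⁻ each). Size is set by nuclear charge: more protons means a smaller ion. Si⁴⁺ (Z=14), Al³⁺ (Z=13), Mg²⁺ (Z=12), F⁻ (Z=9), O²⁻ (Z=8), N³⁻ (Z=7).
That gives Si⁴⁺ < Al³⁺ < Mg²⁺ < F⁻ < O²⁻ < N³⁻. From the smallest end, number 3 is Mg²⁺.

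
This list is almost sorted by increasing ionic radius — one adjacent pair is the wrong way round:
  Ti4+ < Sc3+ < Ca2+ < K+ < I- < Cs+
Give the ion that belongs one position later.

I-

Scanning neighbour by neighbour, only I-/Cs+ violates a trend: both have 54 electrons but Z(Cs)=55 > Z(I)=53, so Cs+ should be the smaller of the two. That makes I- the one sitting a position early relative to where it belongs.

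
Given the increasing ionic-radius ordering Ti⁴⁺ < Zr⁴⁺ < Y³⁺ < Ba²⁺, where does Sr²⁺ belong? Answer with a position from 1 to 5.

4

Tabulating Z and e⁻: Ti⁴⁺: 18 e⁻, Z=22, Zr⁴⁺: 36 e⁻, Z=40, Y³⁺: 36 e⁻, Z=39, Sr²⁺: 36 e⁻, Z=38, Ba²⁺: 54 e⁻, Z=56. Ti⁴⁺ < Zr⁴⁺ (same group, period 4 vs 5); Zr⁴⁺ < Y³⁺ (both 36 e⁻, Z=40>39); Y³⁺ < Sr²⁺ (both 36 e⁻, Z=39>38); Sr²⁺ < Ba²⁺ (same group, period 5 vs 6).
Merged order: Ti⁴⁺ < Zr⁴⁺ < Y³⁺ < Sr²⁺ < Ba²⁺ — Sr²⁺ is number 4.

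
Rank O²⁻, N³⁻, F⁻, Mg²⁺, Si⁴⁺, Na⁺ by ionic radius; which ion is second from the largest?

All of these have 10 electrons (isoelectronic). With the same electron cloud, the ion with the most protons pulls it in tightest. Nuclear charges: Si⁴⁺ (Z=14), Mg²⁺ (Z=12), Na⁺ (Z=11), F⁻ (Z=9), O²⁻ (Z=8), N³⁻ (Z=7). Highest Z is smallest.
So the order is Si⁴⁺ < Mg²⁺ < Na⁺ < F⁻ < O²⁻ < N³⁻; the 2nd-largest ion is O²⁻.

O²⁻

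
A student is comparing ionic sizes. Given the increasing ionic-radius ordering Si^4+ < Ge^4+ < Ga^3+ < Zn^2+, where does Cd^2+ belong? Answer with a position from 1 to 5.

Work out protons and electrons: Si^4+ (Z=14, 10 e⁻), Ge^4+ (Z=32, 28 e⁻), Ga^3+ (Z=31, 28 e⁻), Zn^2+ (Z=30, 28 e⁻), Cd^2+ (Z=48, 46 e⁻). Si^4+ < Ge^4+ (same group, period 3 vs 4); Ge^4+ < Ga^3+ (both 28 e⁻, Z=32>31); Ga^3+ < Zn^2+ (both 28 e⁻, Z=31>30); Zn^2+ < Cd^2+ (same group, period 4 vs 5).
With Cd^2+ included the full order is Si^4+ < Ge^4+ < Ga^3+ < Zn^2+ < Cd^2+, so it takes position 5.

5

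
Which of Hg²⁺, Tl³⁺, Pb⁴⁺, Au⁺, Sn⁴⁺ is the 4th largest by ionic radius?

Pb⁴⁺

First list Z and electron count for each: Sn⁴⁺ has 46 e⁻ (Z=50), Pb⁴⁺ has 78 e⁻ (Z=82), Tl³⁺ has 78 e⁻ (Z=81), Hg²⁺ has 78 e⁻ (Z=80), Au⁺ has 78 e⁻ (Z=79). Sn⁴⁺ < Pb⁴⁺ (same group, 1 shell fewer); Pb⁴⁺ < Tl³⁺ (both 78 e⁻, Z=82>81); Tl³⁺ < Hg²⁺ (isoelectronic, higher Z=81 is smaller); Hg²⁺ < Au⁺ (both 78 e⁻, Z=80>79).
That gives Sn⁴⁺ < Pb⁴⁺ < Tl³⁺ < Hg²⁺ < Au⁺. From the largest end, number 4 is Pb⁴⁺.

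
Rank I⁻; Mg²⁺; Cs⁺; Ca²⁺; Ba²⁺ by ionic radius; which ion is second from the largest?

Cs⁺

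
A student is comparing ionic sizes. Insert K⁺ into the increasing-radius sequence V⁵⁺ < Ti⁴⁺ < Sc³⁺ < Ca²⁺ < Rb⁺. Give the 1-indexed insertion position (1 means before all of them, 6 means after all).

5

First list Z and electron count for each: V⁵⁺ has 18 e⁻ (Z=23), Ti⁴⁺ has 18 e⁻ (Z=22), Sc³⁺ has 18 e⁻ (Z=21), Ca²⁺ has 18 e⁻ (Z=20), K⁺ has 18 e⁻ (Z=19), Rb⁺ has 36 e⁻ (Z=37). V⁵⁺ < Ti⁴⁺ (both 18 e⁻, Z=23>22); Ti⁴⁺ < Sc³⁺ (isoelectronic, higher Z=22 is smaller); Sc³⁺ < Ca²⁺ (both 18 e⁻, Z=21>20); Ca²⁺ < K⁺ (isoelectronic, higher Z=20 is smaller); K⁺ < Rb⁺ (same group, 1 shell fewer).
With K⁺ included the full order is V⁵⁺ < Ti⁴⁺ < Sc³⁺ < Ca²⁺ < K⁺ < Rb⁺, so it takes position 5.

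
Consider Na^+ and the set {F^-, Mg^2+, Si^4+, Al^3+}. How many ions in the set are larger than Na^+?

These species are isoelectronic with 10 electrons. The only difference is the number of protons: Si^4+ (Z=14), Al^3+ (Z=13), Mg^2+ (Z=12), Na^+ (Z=11), F^- (Z=9). The strongest nuclear pull (Si^4+) gives the smallest ion.
Placing each against Na^+: smaller — Si^4+, Al^3+, Mg^2+; larger — F^-. So 1 is larger.

1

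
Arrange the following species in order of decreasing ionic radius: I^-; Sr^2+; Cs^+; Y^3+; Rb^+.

I^- > Cs^+ > Rb^+ > Sr^2+ > Y^3+

Tabulating Z and e⁻: Y^3+ has 36 e⁻ (Z=39), Sr^2+ has 36 e⁻ (Z=38), Rb^+ has 36 e⁻ (Z=37), Cs^+ has 54 e⁻ (Z=55), I^- has 54 e⁻ (Z=53). Y^3+ < Sr^2+ (isoelectronic, higher Z=39 is smaller); Sr^2+ < Rb^+ (isoelectronic, higher Z=38 is smaller); Rb^+ < Cs^+ (same group, period 5 vs 6); Cs^+ < I^- (isoelectronic, higher Z=55 is smaller).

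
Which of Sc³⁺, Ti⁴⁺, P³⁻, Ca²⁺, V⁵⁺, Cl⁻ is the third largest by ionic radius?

Ca²⁺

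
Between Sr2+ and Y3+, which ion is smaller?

These species are isoelectronic with 36 electrons. The only difference is the number of protons: Y3+ (Z=39), Sr2+ (Z=38). The strongest nuclear pull (Y3+) gives the smallest ion.

Y3+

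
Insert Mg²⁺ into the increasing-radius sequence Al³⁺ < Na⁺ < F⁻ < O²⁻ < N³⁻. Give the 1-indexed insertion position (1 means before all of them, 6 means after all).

All of these have 10 electrons (isoelectronic). With the same electron cloud, the ion with the most protons pulls it in tightest. Nuclear charges: Al³⁺ (Z=13), Mg²⁺ (Z=12), Na⁺ (Z=11), F⁻ (Z=9), O²⁻ (Z=8), N³⁻ (Z=7). Highest Z is smallest.
Putting Mg²⁺ in gives Al³⁺ < Mg²⁺ < Na⁺ < F⁻ < O²⁻ < N³⁻; it lands at slot 2.

2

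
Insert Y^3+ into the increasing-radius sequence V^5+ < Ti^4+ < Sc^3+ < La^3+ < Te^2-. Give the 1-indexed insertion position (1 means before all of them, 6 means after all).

4

Tabulating Z and e⁻: V^5+ has 18 e⁻ (Z=23), Ti^4+ has 18 e⁻ (Z=22), Sc^3+ has 18 e⁻ (Z=21), Y^3+ has 36 e⁻ (Z=39), La^3+ has 54 e⁻ (Z=57), Te^2- has 54 e⁻ (Z=52). V^5+ < Ti^4+ (isoelectronic, higher Z=23 is smaller); Ti^4+ < Sc^3+ (both 18 e⁻, Z=22>21); Sc^3+ < Y^3+ (same group, 1 shell fewer); Y^3+ < La^3+ (same group, 1 shell fewer); La^3+ < Te^2- (both 54 e⁻, Z=57>52).
Merged order: V^5+ < Ti^4+ < Sc^3+ < Y^3+ < La^3+ < Te^2- — Y^3+ is number 4.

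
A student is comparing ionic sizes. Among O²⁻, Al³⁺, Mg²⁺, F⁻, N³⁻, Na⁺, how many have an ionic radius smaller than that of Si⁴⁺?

0

These species are isoelectronic with 10 electrons. The only difference is the number of protons: Si⁴⁺ (Z=14), Al³⁺ (Z=13), Mg²⁺ (Z=12), Na⁺ (Z=11), F⁻ (Z=9), O²⁻ (Z=8), N³⁻ (Z=7). The strongest nuclear pull (Si⁴⁺) gives the smallest ion.
Overall: Si⁴⁺ < Al³⁺ < Mg²⁺ < Na⁺ < F⁻ < O²⁻ < N³⁻. Si⁴⁺ has 0 below it and 6 above. That's 0.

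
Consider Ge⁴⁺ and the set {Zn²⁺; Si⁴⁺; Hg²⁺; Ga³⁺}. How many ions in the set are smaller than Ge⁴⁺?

Work out protons and electrons: Si⁴⁺: 10 e⁻, Z=14, Ge⁴⁺: 28 e⁻, Z=32, Ga³⁺: 28 e⁻, Z=31, Zn²⁺: 28 e⁻, Z=30, Hg²⁺: 78 e⁻, Z=80. Si⁴⁺ < Ge⁴⁺ (same group, 1 shell fewer); Ge⁴⁺ < Ga³⁺ (isoelectronic, higher Z=32 is smaller); Ga³⁺ < Zn²⁺ (both 28 e⁻, Z=31>30); Zn²⁺ < Hg²⁺ (same group, period 4 vs 6).
Overall: Si⁴⁺ < Ge⁴⁺ < Ga³⁺ < Zn²⁺ < Hg²⁺. Ge⁴⁺ has 1 below it and 3 above. That's 1.

1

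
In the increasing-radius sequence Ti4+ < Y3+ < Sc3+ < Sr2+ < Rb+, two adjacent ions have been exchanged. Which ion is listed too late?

Check each adjacent pair. Y3+ and Sc3+ are reversed: same group and charge — period 4 sits above period 5, so Sc3+ is smaller. No other neighbouring pair contradicts the periodic trends, so Sc3+ is the ion listed too late.

Sc3+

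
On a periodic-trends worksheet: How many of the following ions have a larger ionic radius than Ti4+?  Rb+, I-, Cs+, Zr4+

4

Tabulating Z and e⁻: Ti4+: 18 e⁻, Z=22, Zr4+: 36 e⁻, Z=40, Rb+: 36 e⁻, Z=37, Cs+: 54 e⁻, Z=55, I-: 54 e⁻, Z=53. Ti4+ < Zr4+ (same group, period 4 vs 5); Zr4+ < Rb+ (both 36 e⁻, Z=40>37); Rb+ < Cs+ (same group, 1 shell fewer); Cs+ < I- (isoelectronic, higher Z=55 is smaller).
Placing each against Ti4+: smaller — none; larger — Zr4+, Rb+, Cs+, I-. That's 4.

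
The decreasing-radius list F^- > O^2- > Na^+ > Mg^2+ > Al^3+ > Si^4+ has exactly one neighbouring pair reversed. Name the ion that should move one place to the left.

O^2-

Compare adjacent ions: F^- and O^2- share 10 electrons; the higher nuclear charge on F (Z=9) contracts it more, so F^- < O^2- — yet in this decreasing list F^- sits before O^2-. Nothing else is reversed, so O^2- should move one place to the left.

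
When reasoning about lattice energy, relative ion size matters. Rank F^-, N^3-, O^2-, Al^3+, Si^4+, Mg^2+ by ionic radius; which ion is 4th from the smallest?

F^-

All of these have 10 electrons (isoelectronic). With the same electron cloud, the ion with the most protons pulls it in tightest. Nuclear charges: Si^4+ (Z=14), Al^3+ (Z=13), Mg^2+ (Z=12), F^- (Z=9), O^2- (Z=8), N^3- (Z=7). Highest Z is smallest.
That gives Si^4+ < Al^3+ < Mg^2+ < F^- < O^2- < N^3-. From the smallest end, number 4 is F^-.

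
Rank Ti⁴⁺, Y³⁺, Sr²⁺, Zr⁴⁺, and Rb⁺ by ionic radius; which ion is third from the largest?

Ti⁴⁺ has 18 e⁻ (Z=22), Zr⁴⁺ has 36 e⁻ (Z=40), Y³⁺ has 36 e⁻ (Z=39), Sr²⁺ has 36 e⁻ (Z=38), Rb⁺ has 36 e⁻ (Z=37). Ti⁴⁺ < Zr⁴⁺ (same group, 1 shell fewer); Zr⁴⁺ < Y³⁺ (both 36 e⁻, Z=40>39); Y³⁺ < Sr²⁺ (both 36 e⁻, Z=39>38); Sr²⁺ < Rb⁺ (isoelectronic, higher Z=38 is smaller).
That gives Ti⁴⁺ < Zr⁴⁺ < Y³⁺ < Sr²⁺ < Rb⁺. From the largest end, number 3 is Y³⁺.

Y³⁺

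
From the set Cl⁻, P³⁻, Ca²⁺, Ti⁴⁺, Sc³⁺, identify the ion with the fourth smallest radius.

Cl⁻

Isoelectronic series (18 e⁻ each). Size is set by nuclear charge: more protons means a smaller ion. Ti⁴⁺ (Z=22), Sc³⁺ (Z=21), Ca²⁺ (Z=20), Cl⁻ (Z=17), P³⁻ (Z=15).
Full ascending order: Ti⁴⁺ < Sc³⁺ < Ca²⁺ < Cl⁻ < P³⁻. Counting from the smallest, position 4 is Cl⁻.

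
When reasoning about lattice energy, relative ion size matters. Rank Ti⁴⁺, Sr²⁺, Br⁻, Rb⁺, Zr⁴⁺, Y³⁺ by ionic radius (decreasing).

Br⁻ > Rb⁺ > Sr²⁺ > Y³⁺ > Zr⁴⁺ > Ti⁴⁺

Ti⁴⁺ has 18 e⁻ (Z=22), Zr⁴⁺ has 36 e⁻ (Z=40), Y³⁺ has 36 e⁻ (Z=39), Sr²⁺ has 36 e⁻ (Z=38), Rb⁺ has 36 e⁻ (Z=37), Br⁻ has 36 e⁻ (Z=35). Ti⁴⁺ < Zr⁴⁺ (same group, 1 shell fewer); Zr⁴⁺ < Y³⁺ (both 36 e⁻, Z=40>39); Y³⁺ < Sr²⁺ (both 36 e⁻, Z=39>38); Sr²⁺ < Rb⁺ (isoelectronic, higher Z=38 is smaller); Rb⁺ < Br⁻ (both 36 e⁻, Z=37>35).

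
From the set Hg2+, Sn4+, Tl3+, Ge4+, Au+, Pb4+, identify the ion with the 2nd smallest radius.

Sn4+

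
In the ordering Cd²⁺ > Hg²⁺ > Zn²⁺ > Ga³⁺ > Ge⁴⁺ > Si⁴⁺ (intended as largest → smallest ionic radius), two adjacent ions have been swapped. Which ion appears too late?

Hg²⁺

Scanning neighbour by neighbour, only Cd²⁺/Hg²⁺ violates a trend: both in group 12 with the same charge; Cd²⁺ (period 5) has the smaller radius. That makes Hg²⁺ the one sitting a position late relative to where it belongs.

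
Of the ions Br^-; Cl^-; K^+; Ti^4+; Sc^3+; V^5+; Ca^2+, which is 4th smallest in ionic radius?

Electron counts and nuclear charges: V^5+ has 18 e⁻ (Z=23), Ti^4+ has 18 e⁻ (Z=22), Sc^3+ has 18 e⁻ (Z=21), Ca^2+ has 18 e⁻ (Z=20), K^+ has 18 e⁻ (Z=19), Cl^- has 18 e⁻ (Z=17), Br^- has 36 e⁻ (Z=35). V^5+ < Ti^4+ (both 18 e⁻, Z=23>22); Ti^4+ < Sc^3+ (isoelectronic, higher Z=22 is smaller); Sc^3+ < Ca^2+ (both 18 e⁻, Z=21>20); Ca^2+ < K^+ (isoelectronic, higher Z=20 is smaller); K^+ < Cl^- (isoelectronic, higher Z=19 is smaller); Cl^- < Br^- (same group, 1 shell fewer).
Ordering: V^5+ < Ti^4+ < Sc^3+ < Ca^2+ < K^+ < Cl^- < Br^-. The 4th smallest is Ca^2+.

Ca^2+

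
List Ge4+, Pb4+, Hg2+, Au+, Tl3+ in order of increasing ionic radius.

Ge4+ < Pb4+ < Tl3+ < Hg2+ < Au+

Tabulating Z and e⁻: Ge4+: 28 e⁻, Z=32, Pb4+: 78 e⁻, Z=82, Tl3+: 78 e⁻, Z=81, Hg2+: 78 e⁻, Z=80, Au+: 78 e⁻, Z=79. Ge4+ < Pb4+ (same group, period 4 vs 6); Pb4+ < Tl3+ (both 78 e⁻, Z=82>81); Tl3+ < Hg2+ (both 78 e⁻, Z=81>80); Hg2+ < Au+ (both 78 e⁻, Z=80>79).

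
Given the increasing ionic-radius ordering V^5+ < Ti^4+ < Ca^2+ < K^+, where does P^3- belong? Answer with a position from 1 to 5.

These species are isoelectronic with 18 electrons. The only difference is the number of protons: V^5+ (Z=23), Ti^4+ (Z=22), Ca^2+ (Z=20), K^+ (Z=19), P^3- (Z=15). The strongest nuclear pull (V^5+) gives the smallest ion.
The complete sequence is V^5+ < Ti^4+ < Ca^2+ < K^+ < P^3-. P^3- sits at position 5.

5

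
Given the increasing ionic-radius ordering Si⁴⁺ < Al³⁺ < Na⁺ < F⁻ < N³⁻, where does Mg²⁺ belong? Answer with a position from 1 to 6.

All of these have 10 electrons (isoelectronic). With the same electron cloud, the ion with the most protons pulls it in tightest. Nuclear charges: Si⁴⁺ (Z=14), Al³⁺ (Z=13), Mg²⁺ (Z=12), Na⁺ (Z=11), F⁻ (Z=9), N³⁻ (Z=7). Highest Z is smallest.
Merged order: Si⁴⁺ < Al³⁺ < Mg²⁺ < Na⁺ < F⁻ < N³⁻ — Mg²⁺ is number 3.

3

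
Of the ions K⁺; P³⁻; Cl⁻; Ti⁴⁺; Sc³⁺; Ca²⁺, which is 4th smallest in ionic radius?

K⁺

These species are isoelectronic with 18 electrons. The only difference is the number of protons: Ti⁴⁺ (Z=22), Sc³⁺ (Z=21), Ca²⁺ (Z=20), K⁺ (Z=19), Cl⁻ (Z=17), P³⁻ (Z=15). The strongest nuclear pull (Ti⁴⁺) gives the smallest ion.
That gives Ti⁴⁺ < Sc³⁺ < Ca²⁺ < K⁺ < Cl⁻ < P³⁻. From the smallest end, number 4 is K⁺.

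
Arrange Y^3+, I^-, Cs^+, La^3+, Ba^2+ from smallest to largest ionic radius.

Y^3+ < La^3+ < Ba^2+ < Cs^+ < I^-

Electron counts and nuclear charges: Y^3+ (Z=39, 36 e⁻), La^3+ (Z=57, 54 e⁻), Ba^2+ (Z=56, 54 e⁻), Cs^+ (Z=55, 54 e⁻), I^- (Z=53, 54 e⁻). Y^3+ < La^3+ (same group, period 5 vs 6); La^3+ < Ba^2+ (isoelectronic, higher Z=57 is smaller); Ba^2+ < Cs^+ (isoelectronic, higher Z=56 is smaller); Cs^+ < I^- (both 54 e⁻, Z=55>53).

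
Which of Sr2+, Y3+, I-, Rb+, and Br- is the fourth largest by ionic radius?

First list Z and electron count for each: Y3+ has 36 e⁻ (Z=39), Sr2+ has 36 e⁻ (Z=38), Rb+ has 36 e⁻ (Z=37), Br- has 36 e⁻ (Z=35), I- has 54 e⁻ (Z=53). Y3+ < Sr2+ (both 36 e⁻, Z=39>38); Sr2+ < Rb+ (both 36 e⁻, Z=38>37); Rb+ < Br- (isoelectronic, higher Z=37 is smaller); Br- < I- (same group, 1 shell fewer).
So the order is Y3+ < Sr2+ < Rb+ < Br- < I-; the 4th-largest ion is Sr2+.

Sr2+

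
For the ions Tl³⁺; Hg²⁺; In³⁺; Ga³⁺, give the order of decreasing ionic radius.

Ga³⁺ (Z=31, 28 e⁻), In³⁺ (Z=49, 46 e⁻), Tl³⁺ (Z=81, 78 e⁻), Hg²⁺ (Z=80, 78 e⁻). Ga³⁺ < In³⁺ (same group, period 4 vs 5); In³⁺ < Tl³⁺ (same group, 1 shell fewer); Tl³⁺ < Hg²⁺ (both 78 e⁻, Z=81>80).

Hg²⁺ > Tl³⁺ > In³⁺ > Ga³⁺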